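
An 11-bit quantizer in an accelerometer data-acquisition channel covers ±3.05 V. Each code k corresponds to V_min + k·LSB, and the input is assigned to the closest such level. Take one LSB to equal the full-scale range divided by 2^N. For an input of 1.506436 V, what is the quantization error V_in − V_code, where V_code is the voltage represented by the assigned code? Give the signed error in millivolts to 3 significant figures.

−0.693 mV

The full-scale span is 3.05 − (-3.05) = 6.1 V. LSB = 6.1 V / 2^11 ≈ 2.979 mV.
(V_in − V_min)/LSB = (1.506436 − (-3.05)) × 2048/6.1 = 1529.7674 → nearest code k = 1530.
V_code = V_min + k × range/2^11 = -3.05 + 1530 × 6.1/2048 = 1.507128906 V.
V_in − V_code = 1.506436 − (1.507128906) = −0.693 mV.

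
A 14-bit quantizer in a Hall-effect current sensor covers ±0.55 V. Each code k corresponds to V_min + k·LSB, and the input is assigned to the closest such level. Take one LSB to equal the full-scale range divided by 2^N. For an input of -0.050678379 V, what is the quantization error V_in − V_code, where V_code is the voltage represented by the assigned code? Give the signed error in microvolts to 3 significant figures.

+11.3 µV

Range = 0.55 − (-0.55) = 1.1 V. LSB = 1.1 V / 2^14 ≈ 67.14 µV.
(V_in − V_min)/LSB = (-0.050678379 − (-0.55)) × 16384/1.1 = 7437.1686 → nearest code k = 7437.
V_code = V_min + k × range/2^14 = -0.55 + 7437 × 1.1/16384 = -0.050689697266 V.
V_in − V_code = -0.050678379 − (-0.050689697266) = +11.3 µV.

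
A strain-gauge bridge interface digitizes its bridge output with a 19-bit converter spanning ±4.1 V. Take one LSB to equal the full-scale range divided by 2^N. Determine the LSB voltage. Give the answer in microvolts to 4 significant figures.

The full-scale span is 4.1 − (-4.1) = 8.2 V.
Number of codes = 2^19 = 524288.
One LSB is 8.2 V / 524288 = 15.64 µV.

15.64 µV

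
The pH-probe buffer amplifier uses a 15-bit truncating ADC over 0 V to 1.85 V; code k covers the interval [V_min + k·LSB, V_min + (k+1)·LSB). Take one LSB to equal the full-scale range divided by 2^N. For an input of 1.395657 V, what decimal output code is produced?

Full-scale range = 1.85 V. LSB = 1.85 V / 2^15 ≈ 56.46 µV.
code = ⌊(V_in − V_min)/LSB⌋ = ⌊(V_in − V_min) × 2^15 / range⌋
     = ⌊(1.395657 − (0)) × 32768 / 1.85⌋ = ⌊1.395657 × 32768/1.85⌋
     = ⌊24720.480⌋ = 24720.

24720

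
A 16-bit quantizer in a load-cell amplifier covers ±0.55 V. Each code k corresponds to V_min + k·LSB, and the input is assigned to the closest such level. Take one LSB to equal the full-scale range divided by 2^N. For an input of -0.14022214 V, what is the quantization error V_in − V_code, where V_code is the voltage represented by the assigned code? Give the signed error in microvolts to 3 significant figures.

−3.02 µV

The full-scale span is 0.55 − (-0.55) = 1.1 V. LSB = 1.1 V / 2^16 ≈ 16.78 µV.
Position in LSBs: (-0.14022214 − (-0.55)) × 65536/1.1 = 24413.8198; rounding gives k = 24414.
V_code = -0.55 + (24414/65536) × 1.1 = -0.14021911621 V.
Error = V_in − V_code = -0.14022214 − (-0.14021911621) = −3.02 µV.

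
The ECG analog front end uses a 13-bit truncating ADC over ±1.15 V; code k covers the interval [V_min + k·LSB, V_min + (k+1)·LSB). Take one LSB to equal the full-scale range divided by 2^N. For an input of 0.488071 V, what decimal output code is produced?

Range = 1.15 − (-1.15) = 2.3 V. LSB = 2.3 V / 2^13 ≈ 280.8 µV.
V_in − V_min = 0.488071 − (-1.15) = 1.638071 V.
Divide by LSB: 1.638071 × 8192/2.3 = 5834.3816.
Truncating gives code 5834.

5834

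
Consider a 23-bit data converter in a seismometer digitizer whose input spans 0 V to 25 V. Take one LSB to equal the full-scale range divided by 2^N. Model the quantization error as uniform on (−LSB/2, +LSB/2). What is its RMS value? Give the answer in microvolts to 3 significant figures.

0.860 µV

Span = 25 V.
LSB = 25 V / 2^23 = 2.9802 µV.
For a uniform distribution on [−LSB/2, +LSB/2], V_rms = LSB/√12 = 2.9802 µV/3.4641 = 0.860 µV.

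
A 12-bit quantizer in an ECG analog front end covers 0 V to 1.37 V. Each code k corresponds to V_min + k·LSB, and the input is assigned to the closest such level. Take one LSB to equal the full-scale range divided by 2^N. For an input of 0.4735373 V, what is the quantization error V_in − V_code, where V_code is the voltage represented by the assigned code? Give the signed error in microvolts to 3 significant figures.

−76.0 µV

Span = 1.37 V. LSB = 1.37 V / 2^12 ≈ 334.5 µV.
(V_in − V_min)/LSB = (0.4735373 − (0)) × 4096/1.37 = 1415.7728 → nearest code k = 1416.
V_code = 0 + (1416/4096) × 1.37 = 0.4736132813 V.
Error = V_in − V_code = 0.4735373 − (0.4736132813) = −76.0 µV.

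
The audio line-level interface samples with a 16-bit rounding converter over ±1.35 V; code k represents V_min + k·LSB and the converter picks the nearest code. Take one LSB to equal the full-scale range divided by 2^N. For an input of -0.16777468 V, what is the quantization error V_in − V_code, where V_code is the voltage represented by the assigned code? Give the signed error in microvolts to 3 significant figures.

Range = 1.35 − (-1.35) = 2.7 V. LSB = 2.7 V / 2^16 ≈ 41.20 µV.
(V_in − V_min)/LSB = (-0.16777468 − (-1.35)) × 65536/2.7 = 28695.6735 → nearest code k = 28696.
V_code = -1.35 + (28696/65536) × 2.7 = -0.16776123047 V.
V_in − V_code = -0.16777468 − (-0.16776123047) = −13.4 µV.

−13.4 µV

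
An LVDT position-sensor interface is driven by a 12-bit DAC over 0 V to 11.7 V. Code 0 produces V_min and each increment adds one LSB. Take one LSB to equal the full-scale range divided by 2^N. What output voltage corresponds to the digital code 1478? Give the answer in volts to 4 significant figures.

Full-scale range = 11.7 V. LSB = 11.7 V / 2^12.
Output = V_min + (1478/4096) × range = 0 + 0.360840 × 11.7 V
      = 0 + 4.22183 = 4.22183 V.

4.222 V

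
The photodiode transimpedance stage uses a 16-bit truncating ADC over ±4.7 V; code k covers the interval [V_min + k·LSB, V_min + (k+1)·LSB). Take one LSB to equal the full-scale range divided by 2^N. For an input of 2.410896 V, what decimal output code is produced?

49576

Range = 4.7 − (-4.7) = 9.4 V. LSB = 9.4 V / 2^16 ≈ 143.4 µV.
code = ⌊(V_in − V_min)/LSB⌋ = ⌊(V_in − V_min) × 2^16 / range⌋
     = ⌊(2.410896 − (-4.7)) × 65536 / 9.4⌋ = ⌊7.110896 × 65536/9.4⌋
     = ⌊49576.562⌋ = 49576.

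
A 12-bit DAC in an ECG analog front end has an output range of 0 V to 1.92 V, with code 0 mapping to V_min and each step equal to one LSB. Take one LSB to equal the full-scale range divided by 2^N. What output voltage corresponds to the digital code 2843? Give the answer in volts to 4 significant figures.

1.333 V

Range is 1.92 V. LSB = 1.92 V / 2^12.
V_out = 0 + 2843 × (1.92/4096) V
      = 0 V + 1.33266 V = 1.33266 V.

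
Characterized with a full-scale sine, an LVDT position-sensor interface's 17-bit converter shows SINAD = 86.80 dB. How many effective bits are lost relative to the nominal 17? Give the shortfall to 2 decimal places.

N_eff = (86.80 − 1.76)/6.02 = 14.1262 bits.
Lost resolution: 17 − 14.1262 = 2.8738 bits.

2.87 bits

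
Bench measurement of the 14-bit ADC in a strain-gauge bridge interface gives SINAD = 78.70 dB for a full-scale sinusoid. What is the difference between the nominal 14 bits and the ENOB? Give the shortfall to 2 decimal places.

ENOB = (SINAD − 1.76)/6.02 = (78.70 − 1.76)/6.02 = 12.7807 bits.
Shortfall = 14 − 12.7807 = 1.2193 bits.

1.22 bits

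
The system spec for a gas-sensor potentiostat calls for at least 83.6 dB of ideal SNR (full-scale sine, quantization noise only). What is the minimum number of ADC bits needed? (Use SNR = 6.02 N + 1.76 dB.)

6.02 N + 1.76 ≥ 83.6 gives N ≥ 13.595, so the minimum integer is 14.

14 bits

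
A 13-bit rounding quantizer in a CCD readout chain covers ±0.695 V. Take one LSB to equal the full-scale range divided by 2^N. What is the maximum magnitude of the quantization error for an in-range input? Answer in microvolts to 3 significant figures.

The full-scale span is 0.695 − (-0.695) = 1.39 V.
LSB = 1.39 V / 2^13 = 169.68 µV.
|e|_max = LSB/2 = 84.8 µV.

84.8 µV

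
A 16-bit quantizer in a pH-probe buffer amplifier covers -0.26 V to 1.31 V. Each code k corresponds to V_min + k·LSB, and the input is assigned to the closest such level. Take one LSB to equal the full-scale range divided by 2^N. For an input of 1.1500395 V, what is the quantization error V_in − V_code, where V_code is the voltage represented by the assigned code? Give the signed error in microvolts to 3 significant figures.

−4.29 µV

The full-scale span is 1.31 − (-0.26) = 1.57 V. LSB = 1.57 V / 2^16 ≈ 23.96 µV.
(1.1500395 − (-0.26)) / LSB = 1.4100395 × 65536/1.57 = 58858.8208. Nearest integer: k = 58859.
V_code = V_min + k × range/2^16 = -0.26 + 58859 × 1.57/65536 = 1.1500437927 V.
Error = V_in − V_code = 1.1500395 − (1.1500437927) = −4.29 µV.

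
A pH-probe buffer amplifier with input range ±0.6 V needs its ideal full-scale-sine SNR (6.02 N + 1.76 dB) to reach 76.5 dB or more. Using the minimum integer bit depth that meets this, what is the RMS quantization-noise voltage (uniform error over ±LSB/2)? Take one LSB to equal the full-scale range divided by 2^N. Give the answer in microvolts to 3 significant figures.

Full-scale range = 0.6 V − (-0.6 V) = 1.2 V.
N ≥ (76.5 − 1.76)/6.02 = 12.415 → N_min = 13.
LSB = 1.2 V ÷ 2^13 = 1.2/8192 V = 146.48 µV.
σ_q = LSB/√12 = 146.48 µV/3.4641 = 42.3 µV.

42.3 µV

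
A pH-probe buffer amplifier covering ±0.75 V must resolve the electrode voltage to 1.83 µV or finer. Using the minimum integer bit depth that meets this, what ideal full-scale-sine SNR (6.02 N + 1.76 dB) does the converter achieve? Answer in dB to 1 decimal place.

122.2 dB

Full-scale range = 0.75 V − (-0.75 V) = 1.5 V.
Need 2^N ≥ 1.5 V / 1.83 µV = 819700 → N_min = 20.
6.02(20) + 1.76 = 122.16 dB.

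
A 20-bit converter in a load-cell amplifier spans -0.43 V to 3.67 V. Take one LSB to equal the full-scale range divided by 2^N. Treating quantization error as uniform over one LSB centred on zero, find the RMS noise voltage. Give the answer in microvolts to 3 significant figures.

1.13 µV

Range = 3.67 − (-0.43) = 4.1 V.
Step size = 4.1/1048576 V = 3.9101 µV.
σ_q = LSB/√12 = 3.9101 µV/3.4641 = 1.13 µV.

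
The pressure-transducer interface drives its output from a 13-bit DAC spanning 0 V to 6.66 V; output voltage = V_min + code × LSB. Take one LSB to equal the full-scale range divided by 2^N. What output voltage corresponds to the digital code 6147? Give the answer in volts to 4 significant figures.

4.997 V

Range is 6.66 V. LSB = 6.66 V / 2^13.
V_out = V_min + code × LSB = 0 V + 6147 × 6.66 V / 8192
      = 0 + 4.99744 = 4.99744 V.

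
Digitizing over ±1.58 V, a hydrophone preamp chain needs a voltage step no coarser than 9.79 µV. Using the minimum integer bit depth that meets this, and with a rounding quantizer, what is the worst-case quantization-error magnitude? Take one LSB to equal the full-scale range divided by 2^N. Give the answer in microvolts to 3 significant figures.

Span: 1.58 V − (-1.58 V) = 3.16 V.
Levels needed ≥ 3.16/9.79 µV = 322800. 2^19 = 524288 suffices, so N_min = 19.
LSB = 3.16 V / 2^19 = 6.0272 µV.
Half an LSB is 3.01 µV.

3.01 µV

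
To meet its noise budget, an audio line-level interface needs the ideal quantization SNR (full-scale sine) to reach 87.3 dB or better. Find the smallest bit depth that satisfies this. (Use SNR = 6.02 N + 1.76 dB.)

Solving 6.02 N ≥ 87.3 − 1.76: N ≥ 14.209. Round up → N = 15.

15 bits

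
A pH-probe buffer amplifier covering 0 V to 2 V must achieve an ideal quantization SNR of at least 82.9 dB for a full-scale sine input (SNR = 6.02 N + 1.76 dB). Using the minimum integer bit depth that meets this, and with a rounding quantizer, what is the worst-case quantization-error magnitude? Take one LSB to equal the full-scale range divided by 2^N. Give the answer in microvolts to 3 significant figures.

Full-scale range = 2 V.
Required N = ⌈(82.9 − 1.76)/6.02⌉ = ⌈13.478⌉ = 14.
LSB = 2 V ÷ 2^14 = 2/16384 V = 122.07 µV.
Half an LSB is 61.0 µV.

61.0 µV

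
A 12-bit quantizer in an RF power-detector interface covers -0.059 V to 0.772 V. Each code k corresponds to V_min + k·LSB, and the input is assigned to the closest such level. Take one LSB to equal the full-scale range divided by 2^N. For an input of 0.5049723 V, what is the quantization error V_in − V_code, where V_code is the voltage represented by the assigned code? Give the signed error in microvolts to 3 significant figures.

Span: 0.772 V − (-0.059 V) = 0.831 V. LSB = 0.831 V / 2^12 ≈ 202.9 µV.
(V_in − V_min)/LSB = (0.5049723 − (-0.059)) × 4096/0.831 = 2779.8201 → nearest code k = 2780.
V_code = -0.059 + (2780/4096) × 0.831 = 0.5050087891 V.
V_in − V_code = 0.5049723 − (0.5050087891) = −36.5 µV.

−36.5 µV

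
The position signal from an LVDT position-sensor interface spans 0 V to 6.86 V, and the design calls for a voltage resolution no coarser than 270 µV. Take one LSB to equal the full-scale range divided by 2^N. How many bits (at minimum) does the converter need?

15 bits

Range is 6.86 V.
Need 2^N ≥ 6.86 V / 270 µV = 25410 → N_min = 15.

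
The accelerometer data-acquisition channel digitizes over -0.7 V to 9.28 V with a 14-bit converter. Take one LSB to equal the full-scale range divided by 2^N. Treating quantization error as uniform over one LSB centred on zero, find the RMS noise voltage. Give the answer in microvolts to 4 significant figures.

175.8 µV

Full-scale range = 9.28 V − (-0.7 V) = 9.98 V.
LSB = 9.98 V ÷ 2^14 = 9.98/16384 V = 0.609131 mV.
V_rms = LSB/√12 = 0.609131 mV / √12 = 175.8 µV.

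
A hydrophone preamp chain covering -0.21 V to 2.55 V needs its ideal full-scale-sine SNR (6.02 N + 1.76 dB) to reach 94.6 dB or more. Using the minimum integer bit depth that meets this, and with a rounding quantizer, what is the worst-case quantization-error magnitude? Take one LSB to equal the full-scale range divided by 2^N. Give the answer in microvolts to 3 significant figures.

21.1 µV

Span: 2.55 V − (-0.21 V) = 2.76 V.
Solving 6.02 N ≥ 94.6 − 1.76: N ≥ 15.422. Round up → N = 16.
Step size = 2.76/65536 V = 42.114 µV.
|e|_max = LSB/2 = 21.1 µV.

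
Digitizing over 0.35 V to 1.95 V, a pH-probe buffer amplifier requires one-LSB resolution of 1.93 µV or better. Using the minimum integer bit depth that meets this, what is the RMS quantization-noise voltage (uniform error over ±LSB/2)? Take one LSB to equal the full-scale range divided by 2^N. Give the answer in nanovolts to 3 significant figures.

440 nV

The full-scale span is 1.95 − (0.35) = 1.6 V.
Levels needed ≥ 1.6/1.93 µV = 829000. 2^20 = 1048576 suffices, so N_min = 20.
LSB = 1.6 V / 2^20 = 1.5259 µV.
σ_q = LSB/√12 = 1.5259 µV/3.4641 = 440 nV.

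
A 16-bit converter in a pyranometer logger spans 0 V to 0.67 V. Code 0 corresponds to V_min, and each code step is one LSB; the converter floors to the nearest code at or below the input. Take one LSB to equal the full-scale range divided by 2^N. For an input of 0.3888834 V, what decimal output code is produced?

38038

V_FS = 0.67 V. LSB = 0.67 V / 2^16 ≈ 10.22 µV.
code = ⌊(V_in − V_min)/LSB⌋ = ⌊(V_in − V_min) × 2^16 / range⌋
     = ⌊(0.3888834 − (0)) × 65536 / 0.67⌋ = ⌊0.3888834 × 65536/0.67⌋
     = ⌊38038.601⌋ = 38038.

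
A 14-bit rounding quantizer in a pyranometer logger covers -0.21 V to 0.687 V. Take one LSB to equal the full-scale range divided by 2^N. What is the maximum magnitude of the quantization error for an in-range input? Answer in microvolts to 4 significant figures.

27.37 µV

Full-scale range = 0.687 V − (-0.21 V) = 0.897 V.
LSB = 0.897 V ÷ 2^14 = 0.897/16384 V = 54.7485 µV.
A rounding quantizer has |error| ≤ LSB/2 = 27.37 µV.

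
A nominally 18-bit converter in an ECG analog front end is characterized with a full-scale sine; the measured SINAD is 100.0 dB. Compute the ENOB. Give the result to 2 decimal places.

16.32 bits

Inverting SNR = 6.02 N + 1.76: N_eff = (100.0 − 1.76)/6.02 = 16.3189.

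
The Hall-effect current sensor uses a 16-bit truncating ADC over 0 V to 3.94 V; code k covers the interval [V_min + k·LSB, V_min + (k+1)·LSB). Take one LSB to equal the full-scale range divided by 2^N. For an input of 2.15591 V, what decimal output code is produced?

35860

Range is 3.94 V. LSB = 3.94 V / 2^16 ≈ 60.12 µV.
code = ⌊(V_in − V_min)/LSB⌋ = ⌊(V_in − V_min) × 2^16 / range⌋
     = ⌊(2.15591 − (0)) × 65536 / 3.94⌋ = ⌊2.15591 × 65536/3.94⌋
     = ⌊35860.334⌋ = 35860.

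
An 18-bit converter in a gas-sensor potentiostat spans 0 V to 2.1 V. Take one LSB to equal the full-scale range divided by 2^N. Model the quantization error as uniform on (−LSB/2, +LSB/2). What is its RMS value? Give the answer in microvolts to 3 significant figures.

Span = 2.1 V.
LSB = 2.1 V / 2^18 = 8.0109 µV.
σ_q = LSB/√12 = 8.0109 µV/3.4641 = 2.31 µV.

2.31 µV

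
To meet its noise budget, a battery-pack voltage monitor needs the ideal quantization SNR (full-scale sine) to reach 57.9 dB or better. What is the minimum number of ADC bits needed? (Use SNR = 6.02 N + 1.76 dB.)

6.02 N + 1.76 ≥ 57.9 gives N ≥ 9.326, so the minimum integer is 10.

10 bits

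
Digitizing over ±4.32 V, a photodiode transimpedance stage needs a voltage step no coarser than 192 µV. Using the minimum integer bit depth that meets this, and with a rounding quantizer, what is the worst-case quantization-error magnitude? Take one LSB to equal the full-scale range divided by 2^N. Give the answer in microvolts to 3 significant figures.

65.9 µV

The full-scale span is 4.32 − (-4.32) = 8.64 V.
8.64 V / 192 µV = 45000. Since 2^15 = 32768 and 2^16 = 65536, N = 16.
LSB = 8.64 V / 2^16 = 131.84 µV.
Half an LSB is 65.9 µV.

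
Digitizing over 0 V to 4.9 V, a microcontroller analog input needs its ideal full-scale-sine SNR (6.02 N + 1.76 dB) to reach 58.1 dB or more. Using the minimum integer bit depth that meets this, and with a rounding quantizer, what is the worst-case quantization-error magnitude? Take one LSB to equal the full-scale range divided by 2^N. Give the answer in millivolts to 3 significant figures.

2.39 mV

Range is 4.9 V.
Required N = ⌈(58.1 − 1.76)/6.02⌉ = ⌈9.359⌉ = 10.
Step size = 4.9/1024 V = 4.7852 mV.
|e|_max = LSB/2 = 2.39 mV.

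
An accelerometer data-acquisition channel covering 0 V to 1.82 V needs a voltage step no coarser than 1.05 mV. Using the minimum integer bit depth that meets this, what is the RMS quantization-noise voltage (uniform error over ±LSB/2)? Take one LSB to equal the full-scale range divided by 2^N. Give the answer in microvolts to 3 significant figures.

Range is 1.82 V.
Required number of levels: 1.82/1.05 mV = 1733.3; smallest N with 2^N ≥ that is 11.
One LSB is 1.82 V / 2048 = 0.88867 mV.
V_rms = LSB/√12 = 257 µV.

257 µV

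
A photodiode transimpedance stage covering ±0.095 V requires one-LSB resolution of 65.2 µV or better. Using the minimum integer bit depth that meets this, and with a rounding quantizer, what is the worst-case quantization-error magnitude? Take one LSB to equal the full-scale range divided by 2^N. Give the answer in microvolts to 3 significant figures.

Full-scale range = 0.095 V − (-0.095 V) = 0.19 V.
Need 2^N ≥ 0.19 V / 65.2 µV = 2914 → N_min = 12.
One LSB is 0.19 V / 4096 = 46.387 µV.
Max error for round-to-nearest is LSB/2 = 23.2 µV.

23.2 µV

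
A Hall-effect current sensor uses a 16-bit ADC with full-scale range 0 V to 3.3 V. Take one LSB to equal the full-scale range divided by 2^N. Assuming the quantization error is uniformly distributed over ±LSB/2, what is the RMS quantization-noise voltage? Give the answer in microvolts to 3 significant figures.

Span = 3.3 V.
One LSB is 3.3 V / 65536 = 50.354 µV.
RMS of a uniform error over width LSB is LSB/√12 = 14.5 µV.

14.5 µV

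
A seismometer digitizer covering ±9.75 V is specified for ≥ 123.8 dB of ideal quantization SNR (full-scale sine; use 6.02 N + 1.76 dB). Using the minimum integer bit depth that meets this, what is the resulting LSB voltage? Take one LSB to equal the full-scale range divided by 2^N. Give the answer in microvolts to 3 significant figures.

9.30 µV

Span: 9.75 V − (-9.75 V) = 19.5 V.
N ≥ (123.8 − 1.76)/6.02 = 20.272 → N_min = 21.
LSB = 19.5 V / 2^21 = 9.30 µV.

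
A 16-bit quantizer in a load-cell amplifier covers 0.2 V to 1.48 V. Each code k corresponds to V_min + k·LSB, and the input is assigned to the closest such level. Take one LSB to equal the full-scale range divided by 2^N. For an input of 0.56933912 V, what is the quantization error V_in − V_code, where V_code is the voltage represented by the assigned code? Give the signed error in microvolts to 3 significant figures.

+3.18 µV

Range = 1.48 − (0.2) = 1.28 V. LSB = 1.28 V / 2^16 ≈ 19.53 µV.
(V_in − V_min)/LSB = (0.56933912 − (0.2)) × 65536/1.28 = 18910.1629 → nearest code k = 18910.
V_code = V_min + k × range/2^16 = 0.2 + 18910 × 1.28/65536 = 0.56933593750 V.
Error = V_in − V_code = 0.56933912 − (0.56933593750) = +3.18 µV.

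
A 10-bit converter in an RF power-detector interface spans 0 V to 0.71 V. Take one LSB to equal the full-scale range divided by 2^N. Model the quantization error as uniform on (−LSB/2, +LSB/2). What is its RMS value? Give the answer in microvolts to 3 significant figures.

Range is 0.71 V.
One LSB is 0.71 V / 1024 = 0.69336 mV.
V_rms = LSB/√12 = 0.69336 mV / √12 = 200 µV.

200 µV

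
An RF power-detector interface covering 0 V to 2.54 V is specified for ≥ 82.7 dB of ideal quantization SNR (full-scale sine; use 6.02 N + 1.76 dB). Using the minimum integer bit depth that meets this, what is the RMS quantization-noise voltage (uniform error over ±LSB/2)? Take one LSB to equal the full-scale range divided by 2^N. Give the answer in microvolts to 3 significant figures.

44.8 µV

Span = 2.54 V.
N ≥ (82.7 − 1.76)/6.02 = 13.445 → N_min = 14.
One LSB is 2.54 V / 16384 = 155.03 µV.
V_rms = LSB/√12 = 44.8 µV.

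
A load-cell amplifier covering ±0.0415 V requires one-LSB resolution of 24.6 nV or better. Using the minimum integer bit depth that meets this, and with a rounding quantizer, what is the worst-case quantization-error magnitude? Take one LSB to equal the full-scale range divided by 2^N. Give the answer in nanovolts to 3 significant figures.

Span: 0.0415 V − (-0.0415 V) = 0.083 V.
Required number of levels: 0.083/24.6 nV = 3.3740e6; smallest N with 2^N ≥ that is 22.
Step size = 0.083/4194304 V = 19.789 nV.
Max error for round-to-nearest is LSB/2 = 9.89 nV.

9.89 nV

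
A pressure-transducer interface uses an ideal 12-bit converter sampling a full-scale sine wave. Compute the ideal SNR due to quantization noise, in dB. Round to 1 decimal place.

SNR = 6.02·12 + 1.76 = 74.00 dB.

74.0 dB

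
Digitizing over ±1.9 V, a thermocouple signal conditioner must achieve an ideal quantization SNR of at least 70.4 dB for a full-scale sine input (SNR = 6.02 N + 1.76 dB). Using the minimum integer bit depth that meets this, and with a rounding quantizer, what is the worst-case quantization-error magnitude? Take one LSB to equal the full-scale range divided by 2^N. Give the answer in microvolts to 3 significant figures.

Full-scale range = 1.9 V − (-1.9 V) = 3.8 V.
N ≥ (70.4 − 1.76)/6.02 = 11.402 → N_min = 12.
One LSB is 3.8 V / 4096 = 0.92773 mV.
|e|_max = LSB/2 = 464 µV.

464 µV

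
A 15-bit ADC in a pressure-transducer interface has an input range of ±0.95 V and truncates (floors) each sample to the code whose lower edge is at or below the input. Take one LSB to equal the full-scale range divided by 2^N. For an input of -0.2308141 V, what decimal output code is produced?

12403

Span: 0.95 V − (-0.95 V) = 1.9 V. LSB = 1.9 V / 2^15 ≈ 57.98 µV.
(V_in − V_min) × 2^15/range = (-0.2308141 − (-0.95)) × 32768/1.9 = 12403.307.
Floor → code = 12403.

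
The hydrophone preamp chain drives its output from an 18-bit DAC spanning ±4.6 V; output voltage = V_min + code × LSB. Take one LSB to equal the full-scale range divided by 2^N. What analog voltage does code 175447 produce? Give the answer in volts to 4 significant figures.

The full-scale span is 4.6 − (-4.6) = 9.2 V. LSB = 9.2 V / 2^18.
V_out = V_min + code × LSB = -4.6 V + 175447 × 9.2 V / 262144
      = -4.6 V + 6.15735 V = 1.55735 V.

1.557 V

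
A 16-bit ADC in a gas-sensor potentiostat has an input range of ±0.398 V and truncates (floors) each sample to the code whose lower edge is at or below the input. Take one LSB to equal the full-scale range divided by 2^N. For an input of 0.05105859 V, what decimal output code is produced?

Span: 0.398 V − (-0.398 V) = 0.796 V. LSB = 0.796 V / 2^16 ≈ 12.15 µV.
(V_in − V_min) × 2^16/range = (0.05105859 − (-0.398)) × 65536/0.796 = 36971.738.
Floor → code = 36971.

36971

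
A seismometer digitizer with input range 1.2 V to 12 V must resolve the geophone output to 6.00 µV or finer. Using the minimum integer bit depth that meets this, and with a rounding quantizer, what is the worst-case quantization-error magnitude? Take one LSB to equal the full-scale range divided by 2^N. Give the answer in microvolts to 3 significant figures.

The full-scale span is 12 − (1.2) = 10.8 V.
Required number of levels: 10.8/6.00 µV = 1.8000e6; smallest N with 2^N ≥ that is 21.
LSB = 10.8 V / 2^21 = 5.1498 µV.
Half an LSB is 2.57 µV.

2.57 µV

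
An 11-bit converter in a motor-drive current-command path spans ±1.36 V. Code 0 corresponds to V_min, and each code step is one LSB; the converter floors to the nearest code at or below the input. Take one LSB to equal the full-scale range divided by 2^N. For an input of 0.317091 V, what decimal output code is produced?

1262

Range = 1.36 − (-1.36) = 2.72 V. LSB = 2.72 V / 2^11 ≈ 1.328 mV.
V_in − V_min = 0.317091 − (-1.36) = 1.677091 V.
Divide by LSB: 1.677091 × 2048/2.72 = 1262.7509.
Truncating gives code 1262.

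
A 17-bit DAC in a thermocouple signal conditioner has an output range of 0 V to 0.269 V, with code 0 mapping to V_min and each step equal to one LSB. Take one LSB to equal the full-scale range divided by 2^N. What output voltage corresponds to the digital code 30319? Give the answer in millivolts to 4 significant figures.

62.22 mV

Span = 0.269 V. LSB = 0.269 V / 2^17.
V_out = 0 + 30319 × (0.269/131072) V
      = 0 V + 0.0622239 V = 0.0622239 V.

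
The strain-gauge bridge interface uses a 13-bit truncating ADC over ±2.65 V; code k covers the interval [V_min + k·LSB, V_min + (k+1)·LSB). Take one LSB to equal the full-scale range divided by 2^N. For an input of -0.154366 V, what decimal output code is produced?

3857

Span: 2.65 V − (-2.65 V) = 5.3 V. LSB = 5.3 V / 2^13 ≈ 0.6470 mV.
code = ⌊(V_in − V_min)/LSB⌋ = ⌊(V_in − V_min) × 2^13 / range⌋
     = ⌊(-0.154366 − (-2.65)) × 8192 / 5.3⌋ = ⌊2.495634 × 8192/5.3⌋
     = ⌊3857.403⌋ = 3857.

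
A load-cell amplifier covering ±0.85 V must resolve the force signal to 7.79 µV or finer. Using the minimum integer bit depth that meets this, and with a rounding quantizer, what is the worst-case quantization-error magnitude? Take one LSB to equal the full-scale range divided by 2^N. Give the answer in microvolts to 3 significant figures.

Span: 0.85 V − (-0.85 V) = 1.7 V.
Levels needed ≥ 1.7/7.79 µV = 218200. 2^18 = 262144 suffices, so N_min = 18.
One LSB is 1.7 V / 262144 = 6.4850 µV.
Max error for round-to-nearest is LSB/2 = 3.24 µV.

3.24 µV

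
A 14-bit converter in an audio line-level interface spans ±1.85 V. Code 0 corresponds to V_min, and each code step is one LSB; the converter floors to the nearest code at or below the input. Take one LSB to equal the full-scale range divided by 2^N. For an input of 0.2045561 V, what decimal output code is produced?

9097

Span: 1.85 V − (-1.85 V) = 3.7 V. LSB = 3.7 V / 2^14 ≈ 225.8 µV.
(V_in − V_min) × 2^14/range = (0.2045561 − (-1.85)) × 16384/3.7 = 9097.797.
Floor → code = 9097.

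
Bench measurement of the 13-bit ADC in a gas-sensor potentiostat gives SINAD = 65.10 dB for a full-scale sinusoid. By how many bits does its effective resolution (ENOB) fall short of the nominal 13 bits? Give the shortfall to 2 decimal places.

N_eff = (65.10 − 1.76)/6.02 = 10.5216 bits.
13 − 10.5216 = 2.48 bits below nominal.

2.48 bits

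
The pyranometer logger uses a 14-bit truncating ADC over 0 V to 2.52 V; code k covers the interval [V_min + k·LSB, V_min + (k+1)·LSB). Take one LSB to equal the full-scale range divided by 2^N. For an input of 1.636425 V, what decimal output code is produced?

V_FS = 2.52 V. LSB = 2.52 V / 2^14 ≈ 153.8 µV.
code = ⌊(V_in − V_min)/LSB⌋ = ⌊(V_in − V_min) × 2^14 / range⌋
     = ⌊(1.636425 − (0)) × 16384 / 2.52⌋ = ⌊1.636425 × 16384/2.52⌋
     = ⌊10639.360⌋ = 10639.

10639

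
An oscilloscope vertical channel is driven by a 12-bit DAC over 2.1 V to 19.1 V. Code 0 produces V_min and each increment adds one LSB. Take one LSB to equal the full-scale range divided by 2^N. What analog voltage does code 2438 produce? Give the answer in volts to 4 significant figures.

Full-scale range = 19.1 V − (2.1 V) = 17 V. LSB = 17 V / 2^12.
V_out = V_min + code × LSB = 2.1 V + 2438 × 17 V / 4096
      = 2.1 V + 10.1187 V = 12.2187 V.

12.22 V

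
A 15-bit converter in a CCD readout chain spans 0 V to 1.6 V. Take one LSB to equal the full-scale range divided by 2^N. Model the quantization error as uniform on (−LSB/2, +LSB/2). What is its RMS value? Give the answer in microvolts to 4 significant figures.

V_FS = 1.6 V.
LSB = 1.6 V / 2^15 = 48.8281 µV.
σ_q = LSB/√12 = 48.8281 µV/3.4641 = 14.10 µV.

14.10 µV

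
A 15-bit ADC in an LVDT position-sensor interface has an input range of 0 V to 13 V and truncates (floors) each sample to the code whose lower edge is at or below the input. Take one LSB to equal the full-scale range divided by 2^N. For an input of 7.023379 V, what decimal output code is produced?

17703

Range is 13 V. LSB = 13 V / 2^15 ≈ 396.7 µV.
code = ⌊(V_in − V_min)/LSB⌋ = ⌊(V_in − V_min) × 2^15 / range⌋
     = ⌊(7.023379 − (0)) × 32768 / 13⌋ = ⌊7.023379 × 32768/13⌋
     = ⌊17703.237⌋ = 17703.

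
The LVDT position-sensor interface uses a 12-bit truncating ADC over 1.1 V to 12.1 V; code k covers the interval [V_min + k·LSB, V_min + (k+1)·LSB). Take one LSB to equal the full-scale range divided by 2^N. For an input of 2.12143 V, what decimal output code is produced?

Range = 12.1 − (1.1) = 11 V. LSB = 11 V / 2^12 ≈ 2.686 mV.
code = ⌊(V_in − V_min)/LSB⌋ = ⌊(V_in − V_min) × 2^12 / range⌋
     = ⌊(2.12143 − (1.1)) × 4096 / 11⌋ = ⌊1.02143 × 4096/11⌋
     = ⌊380.343⌋ = 380.

380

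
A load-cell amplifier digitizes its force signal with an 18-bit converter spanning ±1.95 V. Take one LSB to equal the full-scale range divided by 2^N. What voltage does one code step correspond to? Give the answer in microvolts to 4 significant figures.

Span: 1.95 V − (-1.95 V) = 3.9 V.
Number of codes = 2^18 = 262144.
LSB = 3.9 V / 2^18 = 14.88 µV.

14.88 µV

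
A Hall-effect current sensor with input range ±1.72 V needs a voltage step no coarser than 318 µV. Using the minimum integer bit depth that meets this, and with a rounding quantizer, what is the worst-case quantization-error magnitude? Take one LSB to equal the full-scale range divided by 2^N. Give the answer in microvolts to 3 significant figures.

Range = 1.72 − (-1.72) = 3.44 V.
Need 2^N ≥ 3.44 V / 318 µV = 10820 → N_min = 14.
LSB = 3.44 V / 2^14 = 209.96 µV.
Max error for round-to-nearest is LSB/2 = 105 µV.

105 µV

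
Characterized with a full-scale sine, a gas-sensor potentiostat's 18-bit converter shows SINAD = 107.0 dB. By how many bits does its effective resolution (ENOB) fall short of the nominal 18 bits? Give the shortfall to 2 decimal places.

ENOB = (SINAD − 1.76)/6.02 = (107.0 − 1.76)/6.02 = 17.4817 bits.
18 − 17.4817 = 0.52 bits below nominal.

0.52 bits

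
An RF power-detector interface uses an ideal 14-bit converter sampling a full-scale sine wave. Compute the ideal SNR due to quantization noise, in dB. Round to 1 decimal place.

Ideal quantization SNR: 6.02 × 14 + 1.76 dB = 86.0 dB.

86.0 dB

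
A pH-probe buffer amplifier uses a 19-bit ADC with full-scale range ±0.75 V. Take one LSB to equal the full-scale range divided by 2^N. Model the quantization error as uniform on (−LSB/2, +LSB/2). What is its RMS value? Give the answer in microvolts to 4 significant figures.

Span: 0.75 V − (-0.75 V) = 1.5 V.
LSB = 1.5 V ÷ 2^19 = 1.5/524288 V = 2.86102 µV.
V_rms = LSB/√12 = 2.86102 µV / √12 = 0.8259 µV.

0.8259 µV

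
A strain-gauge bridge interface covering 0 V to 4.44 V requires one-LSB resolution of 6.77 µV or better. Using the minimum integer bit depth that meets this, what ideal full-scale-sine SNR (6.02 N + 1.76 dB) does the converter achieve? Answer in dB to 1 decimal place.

122.2 dB

Range is 4.44 V.
4.44 V / 6.77 µV = 655800. Since 2^19 = 524288 and 2^20 = 1048576, N = 20.
Ideal SNR at N = 20: 6.02·20 + 1.76 = 122.2 dB.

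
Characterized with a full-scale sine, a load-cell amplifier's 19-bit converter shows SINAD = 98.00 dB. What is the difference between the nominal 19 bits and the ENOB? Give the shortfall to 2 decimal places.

N_eff = (98.00 − 1.76)/6.02 = 15.9867 bits.
Lost resolution: 19 − 15.9867 = 3.0133 bits.

3.01 bits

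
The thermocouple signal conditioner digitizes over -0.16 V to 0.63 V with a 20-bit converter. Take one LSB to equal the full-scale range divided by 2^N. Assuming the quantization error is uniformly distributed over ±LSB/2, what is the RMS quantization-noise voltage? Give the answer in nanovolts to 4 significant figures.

Span: 0.63 V − (-0.16 V) = 0.79 V.
Step size = 0.79/1048576 V = 0.753403 µV.
RMS of a uniform error over width LSB is LSB/√12 = 217.5 nV.

217.5 nV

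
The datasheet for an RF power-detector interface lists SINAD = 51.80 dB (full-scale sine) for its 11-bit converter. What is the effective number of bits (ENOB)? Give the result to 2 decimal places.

8.31 bits

ENOB = (51.80 − 1.76)/6.02 = 8.3123 bits.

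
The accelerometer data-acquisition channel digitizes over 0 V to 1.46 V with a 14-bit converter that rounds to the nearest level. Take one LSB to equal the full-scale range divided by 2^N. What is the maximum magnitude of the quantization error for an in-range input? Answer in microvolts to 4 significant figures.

44.56 µV

Range is 1.46 V.
LSB = 1.46 V ÷ 2^14 = 1.46/16384 V = 89.1113 µV.
|e|_max = LSB/2 = 44.56 µV.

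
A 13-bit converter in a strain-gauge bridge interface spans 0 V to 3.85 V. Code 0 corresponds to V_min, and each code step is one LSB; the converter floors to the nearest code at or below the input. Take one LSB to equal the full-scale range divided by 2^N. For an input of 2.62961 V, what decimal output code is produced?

5595

Span = 3.85 V. LSB = 3.85 V / 2^13 ≈ 470.0 µV.
code = ⌊(V_in − V_min)/LSB⌋ = ⌊(V_in − V_min) × 2^13 / range⌋
     = ⌊(2.62961 − (0)) × 8192 / 3.85⌋ = ⌊2.62961 × 8192/3.85⌋
     = ⌊5595.264⌋ = 5595.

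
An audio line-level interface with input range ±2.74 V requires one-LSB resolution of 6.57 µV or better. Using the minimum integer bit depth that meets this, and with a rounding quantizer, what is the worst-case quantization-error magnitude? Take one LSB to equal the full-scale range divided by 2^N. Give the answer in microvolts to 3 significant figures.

2.61 µV

Full-scale range = 2.74 V − (-2.74 V) = 5.48 V.
5.48 V / 6.57 µV = 834100. Since 2^19 = 524288 and 2^20 = 1048576, N = 20.
LSB = 5.48 V ÷ 2^20 = 5.48/1048576 V = 5.2261 µV.
Half an LSB is 2.61 µV.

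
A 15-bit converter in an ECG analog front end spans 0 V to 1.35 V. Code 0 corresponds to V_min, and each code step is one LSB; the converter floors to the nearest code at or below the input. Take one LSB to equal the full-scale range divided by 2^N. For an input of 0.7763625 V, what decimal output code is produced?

Full-scale range = 1.35 V. LSB = 1.35 V / 2^15 ≈ 41.20 µV.
(V_in − V_min) × 2^15/range = (0.7763625 − (0)) × 32768/1.35 = 18844.331.
Floor → code = 18844.

18844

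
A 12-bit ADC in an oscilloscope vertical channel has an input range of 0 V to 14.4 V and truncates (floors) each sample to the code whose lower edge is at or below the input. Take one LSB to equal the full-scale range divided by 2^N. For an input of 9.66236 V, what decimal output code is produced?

2748

Full-scale range = 14.4 V. LSB = 14.4 V / 2^12 ≈ 3.516 mV.
code = ⌊(V_in − V_min)/LSB⌋ = ⌊(V_in − V_min) × 2^12 / range⌋
     = ⌊(9.66236 − (0)) × 4096 / 14.4⌋ = ⌊9.66236 × 4096/14.4⌋
     = ⌊2748.405⌋ = 2748.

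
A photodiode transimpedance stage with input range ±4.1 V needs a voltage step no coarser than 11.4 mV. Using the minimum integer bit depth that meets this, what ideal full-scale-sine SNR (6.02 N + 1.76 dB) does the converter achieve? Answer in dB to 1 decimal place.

Full-scale range = 4.1 V − (-4.1 V) = 8.2 V.
Required number of levels: 8.2/11.4 mV = 719.30; smallest N with 2^N ≥ that is 10.
6.02(10) + 1.76 = 61.96 dB.

62.0 dB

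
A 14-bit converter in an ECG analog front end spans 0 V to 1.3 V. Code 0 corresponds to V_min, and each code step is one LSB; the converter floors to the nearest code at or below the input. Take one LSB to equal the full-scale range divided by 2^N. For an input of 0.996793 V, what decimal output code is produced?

V_FS = 1.3 V. LSB = 1.3 V / 2^14 ≈ 79.35 µV.
V_in − V_min = 0.996793 − (0) = 0.996793 V.
Divide by LSB: 0.996793 × 16384/1.3 = 12562.6589.
Truncating gives code 12562.

12562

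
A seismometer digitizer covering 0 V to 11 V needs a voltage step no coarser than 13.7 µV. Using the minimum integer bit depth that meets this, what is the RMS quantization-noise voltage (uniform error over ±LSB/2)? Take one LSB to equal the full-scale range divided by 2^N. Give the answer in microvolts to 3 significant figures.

Range is 11 V.
Need 2^N ≥ 11 V / 13.7 µV = 802900 → N_min = 20.
LSB = 11 V ÷ 2^20 = 11/1048576 V = 10.490 µV.
V_rms = LSB/√12 = 3.03 µV.

3.03 µV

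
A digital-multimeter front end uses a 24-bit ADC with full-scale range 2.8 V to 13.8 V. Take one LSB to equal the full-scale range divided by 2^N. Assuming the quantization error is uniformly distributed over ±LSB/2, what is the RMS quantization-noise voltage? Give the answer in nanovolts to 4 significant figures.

189.3 nV

Span: 13.8 V − (2.8 V) = 11 V.
One LSB is 11 V / 16777216 = 0.655651 µV.
V_rms = LSB/√12 = 0.655651 µV / √12 = 189.3 nV.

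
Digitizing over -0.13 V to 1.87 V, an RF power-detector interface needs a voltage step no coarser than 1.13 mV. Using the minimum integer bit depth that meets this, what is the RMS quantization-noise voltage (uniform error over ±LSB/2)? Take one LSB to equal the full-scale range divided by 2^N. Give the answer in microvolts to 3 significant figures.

282 µV

The full-scale span is 1.87 − (-0.13) = 2 V.
2 V / 1.13 mV = 1770. Since 2^10 = 1024 and 2^11 = 2048, N = 11.
LSB = 2 V / 2^11 = 0.97656 mV.
V_rms = LSB/√12 = 282 µV.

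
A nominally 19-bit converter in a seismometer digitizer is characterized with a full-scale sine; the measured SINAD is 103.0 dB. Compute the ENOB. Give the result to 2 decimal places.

16.82 bits

(103.0 − 1.76) / 6.02 = 101.24/6.02 = 16.8173 effective bits.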